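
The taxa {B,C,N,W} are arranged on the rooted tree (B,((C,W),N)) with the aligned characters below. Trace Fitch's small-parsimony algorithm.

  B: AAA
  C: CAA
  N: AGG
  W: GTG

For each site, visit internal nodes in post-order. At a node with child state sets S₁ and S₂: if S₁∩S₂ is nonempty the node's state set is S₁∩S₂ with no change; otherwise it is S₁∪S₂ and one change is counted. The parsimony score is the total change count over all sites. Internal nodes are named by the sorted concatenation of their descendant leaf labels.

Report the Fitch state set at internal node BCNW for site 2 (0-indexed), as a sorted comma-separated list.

A,G

[col 0] CW: children C:{C}, W:{G} ∪→ {C,G}; cost 1
[col 0] CNW: children CW:{C,G}, N:{A} ∪→ {A,C,G}; cost 1
[col 0] BCNW: children B:{A}, CNW:{A,C,G} ∩→ {A}; cost 0
[col 1] CW: children C:{A}, W:{T} ∪→ {A,T}; cost 1
[col 1] CNW: children CW:{A,T}, N:{G} ∪→ {A,G,T}; cost 1
[col 1] BCNW: children B:{A}, CNW:{A,G,T} ∩→ {A}; cost 0
[col 2] CW: children C:{A}, W:{G} ∪→ {A,G}; cost 1
[col 2] CNW: children CW:{A,G}, N:{G} ∩→ {G}; cost 0
[col 2] BCNW: children B:{A}, CNW:{G} ∪→ {A,G}; cost 1
per-site changes: [2, 2, 2]; total = 6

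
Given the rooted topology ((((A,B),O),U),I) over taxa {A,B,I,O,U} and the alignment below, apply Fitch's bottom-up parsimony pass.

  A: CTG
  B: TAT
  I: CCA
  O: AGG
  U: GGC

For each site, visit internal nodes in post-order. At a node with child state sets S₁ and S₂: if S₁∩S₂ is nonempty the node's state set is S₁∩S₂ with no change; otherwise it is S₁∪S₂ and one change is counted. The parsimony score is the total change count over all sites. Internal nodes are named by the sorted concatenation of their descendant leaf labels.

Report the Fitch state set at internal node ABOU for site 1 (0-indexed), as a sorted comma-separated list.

G

AB@0: {C} ∪ {T} = {C,T} (union, +1)
ABO@0: {C,T} ∪ {A} = {A,C,T} (union, +1)
ABOU@0: {A,C,T} ∪ {G} = {A,C,G,T} (union, +1)
ABIOU@0: {A,C,G,T} ∩ {C} = {C} (intersection, +0)
AB@1: {T} ∪ {A} = {A,T} (union, +1)
ABO@1: {A,T} ∪ {G} = {A,G,T} (union, +1)
ABOU@1: {A,G,T} ∩ {G} = {G} (intersection, +0)
ABIOU@1: {G} ∪ {C} = {C,G} (union, +1)
AB@2: {G} ∪ {T} = {G,T} (union, +1)
ABO@2: {G,T} ∩ {G} = {G} (intersection, +0)
ABOU@2: {G} ∪ {C} = {C,G} (union, +1)
ABIOU@2: {C,G} ∪ {A} = {A,C,G} (union, +1)
per-site changes: [3, 3, 3]; total = 9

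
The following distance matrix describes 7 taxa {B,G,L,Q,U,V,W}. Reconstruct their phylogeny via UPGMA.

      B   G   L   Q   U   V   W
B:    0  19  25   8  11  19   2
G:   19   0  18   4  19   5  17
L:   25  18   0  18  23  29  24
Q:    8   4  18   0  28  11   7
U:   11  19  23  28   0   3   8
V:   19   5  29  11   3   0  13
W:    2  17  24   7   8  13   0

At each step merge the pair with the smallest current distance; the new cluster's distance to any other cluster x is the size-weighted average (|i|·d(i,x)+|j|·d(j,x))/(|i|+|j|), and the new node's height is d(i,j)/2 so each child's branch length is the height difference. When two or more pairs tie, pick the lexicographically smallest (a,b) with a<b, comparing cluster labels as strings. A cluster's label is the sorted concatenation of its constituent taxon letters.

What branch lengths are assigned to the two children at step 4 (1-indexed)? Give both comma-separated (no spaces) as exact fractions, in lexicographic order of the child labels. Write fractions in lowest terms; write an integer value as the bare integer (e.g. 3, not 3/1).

43/8,35/8

1. join B+W (d=2) ⇒ BW; edges |B|=1, |W|=1
  updated: d(BW,G)=18, d(BW,L)=49/2, d(BW,Q)=15/2, d(BW,U)=19/2, d(BW,V)=16
2. join U+V (d=3) ⇒ UV; edges |U|=3/2, |V|=3/2
  updated: d(BW,UV)=51/4, d(G,UV)=12, d(L,UV)=26, d(Q,UV)=39/2
3. join G+Q (d=4) ⇒ GQ; edges |G|=2, |Q|=2
  updated: d(BW,GQ)=51/4, d(GQ,L)=18, d(GQ,UV)=63/4
4. join BW+GQ (d=51/4) ⇒ BGQW; edges |BW|=43/8, |GQ|=35/8
  updated: d(BGQW,L)=85/4, d(BGQW,UV)=57/4
5. join BGQW+UV (d=57/4) ⇒ BGQUVW; edges |BGQW|=3/4, |UV|=45/8
  updated: d(BGQUVW,L)=137/6
6. join BGQUVW+L (d=137/6) ⇒ BGLQUVW; edges |BGQUVW|=103/24, |L|=137/12
final tree: ((((B:1,W:1):43/8,(G:2,Q:2):35/8):3/4,(U:3/2,V:3/2):45/8):103/24,L:137/12)
total length: 245/6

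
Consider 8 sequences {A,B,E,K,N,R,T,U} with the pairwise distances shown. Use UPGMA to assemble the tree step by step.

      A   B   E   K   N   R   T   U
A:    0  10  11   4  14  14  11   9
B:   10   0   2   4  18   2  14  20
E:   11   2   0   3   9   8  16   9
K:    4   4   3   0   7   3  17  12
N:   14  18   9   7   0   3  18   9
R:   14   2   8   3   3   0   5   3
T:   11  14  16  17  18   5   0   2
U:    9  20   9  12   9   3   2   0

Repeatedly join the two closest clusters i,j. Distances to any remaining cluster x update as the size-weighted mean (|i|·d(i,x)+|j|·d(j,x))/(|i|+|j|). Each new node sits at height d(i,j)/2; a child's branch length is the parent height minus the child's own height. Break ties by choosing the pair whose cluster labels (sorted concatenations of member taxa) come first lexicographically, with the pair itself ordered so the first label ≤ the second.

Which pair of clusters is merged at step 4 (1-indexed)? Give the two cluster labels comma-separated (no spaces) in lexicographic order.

1. join B+E (d=2) ⇒ BE; edges |B|=1, |E|=1
  updated: d(A,BE)=21/2, d(BE,K)=7/2, d(BE,N)=27/2, d(BE,R)=5, d(BE,T)=15, d(BE,U)=29/2
2. join T+U (d=2) ⇒ TU; edges |T|=1, |U|=1
  updated: d(A,TU)=10, d(BE,TU)=59/4, d(K,TU)=29/2, d(N,TU)=27/2, d(R,TU)=4
3. join K+R (d=3) ⇒ KR; edges |K|=3/2, |R|=3/2
  updated: d(A,KR)=9, d(BE,KR)=17/4, d(KR,N)=5, d(KR,TU)=37/4
4. join BE+KR (d=17/4) ⇒ BEKR; edges |BE|=9/8, |KR|=5/8
  updated: d(A,BEKR)=39/4, d(BEKR,N)=37/4, d(BEKR,TU)=12
5. join BEKR+N (d=37/4) ⇒ BEKNR; edges |BEKR|=5/2, |N|=37/8
  updated: d(A,BEKNR)=53/5, d(BEKNR,TU)=123/10
6. join A+TU (d=10) ⇒ ATU; edges |A|=5, |TU|=4
  updated: d(ATU,BEKNR)=176/15
7. join ATU+BEKNR (d=176/15) ⇒ ABEKNRTU; edges |ATU|=13/15, |BEKNR|=149/120
final tree: ((A:5,(T:1,U:1):4):13/15,(((B:1,E:1):9/8,(K:3/2,R:3/2):5/8):5/2,N:37/8):149/120)
total length: 1619/60

BE,KR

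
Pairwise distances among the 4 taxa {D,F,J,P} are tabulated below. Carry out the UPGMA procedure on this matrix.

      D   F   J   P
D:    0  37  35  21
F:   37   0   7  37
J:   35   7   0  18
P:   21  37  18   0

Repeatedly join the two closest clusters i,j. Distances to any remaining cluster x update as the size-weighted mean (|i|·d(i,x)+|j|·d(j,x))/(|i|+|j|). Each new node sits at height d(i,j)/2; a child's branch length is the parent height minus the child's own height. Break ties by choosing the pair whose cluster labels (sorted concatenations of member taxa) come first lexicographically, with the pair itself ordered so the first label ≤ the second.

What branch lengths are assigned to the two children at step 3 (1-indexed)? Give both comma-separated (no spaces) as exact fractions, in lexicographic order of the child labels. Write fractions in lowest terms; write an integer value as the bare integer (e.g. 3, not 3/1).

iteration 1: select F,J (d=7); attach at lengths (7/2, 7/2); label the merged cluster FJ
  updated: d(D,FJ)=36, d(FJ,P)=55/2
iteration 2: select D,P (d=21); attach at lengths (21/2, 21/2); label the merged cluster DP
  updated: d(DP,FJ)=127/4
iteration 3: select DP,FJ (d=127/4); attach at lengths (43/8, 99/8); label the merged cluster DFJP
final tree: ((D:21/2,P:21/2):43/8,(F:7/2,J:7/2):99/8)
total length: 183/4

43/8,99/8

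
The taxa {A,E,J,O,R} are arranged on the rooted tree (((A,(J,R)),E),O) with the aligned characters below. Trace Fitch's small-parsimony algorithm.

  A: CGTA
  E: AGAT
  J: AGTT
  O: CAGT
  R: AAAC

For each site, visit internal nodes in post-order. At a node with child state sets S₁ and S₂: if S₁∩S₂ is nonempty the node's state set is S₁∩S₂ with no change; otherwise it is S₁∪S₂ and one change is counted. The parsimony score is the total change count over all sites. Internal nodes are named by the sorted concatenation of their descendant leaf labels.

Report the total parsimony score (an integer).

9

JR@0: {A} ∩ {A} = {A} (intersection, +0)
AJR@0: {C} ∪ {A} = {A,C} (union, +1)
AEJR@0: {A,C} ∩ {A} = {A} (intersection, +0)
AEJOR@0: {A} ∪ {C} = {A,C} (union, +1)
JR@1: {G} ∪ {A} = {A,G} (union, +1)
AJR@1: {G} ∩ {A,G} = {G} (intersection, +0)
AEJR@1: {G} ∩ {G} = {G} (intersection, +0)
AEJOR@1: {G} ∪ {A} = {A,G} (union, +1)
JR@2: {T} ∪ {A} = {A,T} (union, +1)
AJR@2: {T} ∩ {A,T} = {T} (intersection, +0)
AEJR@2: {T} ∪ {A} = {A,T} (union, +1)
AEJOR@2: {A,T} ∪ {G} = {A,G,T} (union, +1)
JR@3: {T} ∪ {C} = {C,T} (union, +1)
AJR@3: {A} ∪ {C,T} = {A,C,T} (union, +1)
AEJR@3: {A,C,T} ∩ {T} = {T} (intersection, +0)
AEJOR@3: {T} ∩ {T} = {T} (intersection, +0)
per-site changes: [2, 2, 3, 2]; total = 9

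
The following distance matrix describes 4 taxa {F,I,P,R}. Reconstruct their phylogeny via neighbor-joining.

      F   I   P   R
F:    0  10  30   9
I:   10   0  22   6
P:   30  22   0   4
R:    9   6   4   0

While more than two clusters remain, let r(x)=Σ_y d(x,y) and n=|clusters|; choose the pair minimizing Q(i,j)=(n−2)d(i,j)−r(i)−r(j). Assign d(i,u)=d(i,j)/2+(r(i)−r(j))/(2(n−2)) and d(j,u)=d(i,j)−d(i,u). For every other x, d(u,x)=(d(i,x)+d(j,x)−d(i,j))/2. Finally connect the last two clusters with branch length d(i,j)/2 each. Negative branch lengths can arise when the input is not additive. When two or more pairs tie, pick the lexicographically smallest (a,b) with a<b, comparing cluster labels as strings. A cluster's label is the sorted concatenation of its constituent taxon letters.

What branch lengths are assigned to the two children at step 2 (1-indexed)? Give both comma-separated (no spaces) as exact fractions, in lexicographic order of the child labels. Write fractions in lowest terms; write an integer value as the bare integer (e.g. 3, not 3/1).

39/4,45/4

step 1: merge (F,I) at d=10, Q=-67; branch lengths F→31/4, I→9/4; new cluster FI
  updated: d(FI,P)=21, d(FI,R)=5/2
step 2: merge (FI,P) at d=21, Q=-55/2; branch lengths FI→39/4, P→45/4; new cluster FIP
  updated: d(FIP,R)=-29/4
step 3: merge (FIP,R) at d=-29/4; branch lengths FIP→-29/8, R→-29/8; new cluster FIPR
final tree: (((F:31/4,I:9/4):39/4,P:45/4):-29/8,R:-29/8)
total length: 95/4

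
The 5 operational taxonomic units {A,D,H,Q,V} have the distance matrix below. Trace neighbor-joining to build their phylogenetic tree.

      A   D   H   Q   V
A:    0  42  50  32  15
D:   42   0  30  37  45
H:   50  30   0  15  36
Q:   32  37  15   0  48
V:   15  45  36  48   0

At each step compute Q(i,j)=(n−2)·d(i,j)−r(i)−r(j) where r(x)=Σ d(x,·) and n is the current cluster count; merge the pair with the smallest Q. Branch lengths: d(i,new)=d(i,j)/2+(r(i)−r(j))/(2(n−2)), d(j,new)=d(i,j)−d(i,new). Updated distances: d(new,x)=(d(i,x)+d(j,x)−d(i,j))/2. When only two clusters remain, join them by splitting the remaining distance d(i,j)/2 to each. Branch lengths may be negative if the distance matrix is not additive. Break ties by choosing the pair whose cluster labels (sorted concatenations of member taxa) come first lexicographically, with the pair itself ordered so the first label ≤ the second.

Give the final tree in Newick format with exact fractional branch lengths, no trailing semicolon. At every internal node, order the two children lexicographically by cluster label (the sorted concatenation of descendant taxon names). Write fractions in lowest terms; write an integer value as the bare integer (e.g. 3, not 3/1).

((((A:20/3,V:25/3):73/4,D:71/4):33/4,H:13/2):17/4,Q:17/4)

step 1: merge (A,V) at d=15, Q=-238; branch lengths A→20/3, V→25/3; new cluster AV
  updated: d(AV,D)=36, d(AV,H)=71/2, d(AV,Q)=65/2
step 2: merge (AV,D) at d=36, Q=-135; branch lengths AV→73/4, D→71/4; new cluster ADV
  updated: d(ADV,H)=59/4, d(ADV,Q)=67/4
step 3: merge (ADV,H) at d=59/4, Q=-93/2; branch lengths ADV→33/4, H→13/2; new cluster ADHV
  updated: d(ADHV,Q)=17/2
step 4: merge (ADHV,Q) at d=17/2; branch lengths ADHV→17/4, Q→17/4; new cluster ADHQV
final tree: ((((A:20/3,V:25/3):73/4,D:71/4):33/4,H:13/2):17/4,Q:17/4)
total length: 297/4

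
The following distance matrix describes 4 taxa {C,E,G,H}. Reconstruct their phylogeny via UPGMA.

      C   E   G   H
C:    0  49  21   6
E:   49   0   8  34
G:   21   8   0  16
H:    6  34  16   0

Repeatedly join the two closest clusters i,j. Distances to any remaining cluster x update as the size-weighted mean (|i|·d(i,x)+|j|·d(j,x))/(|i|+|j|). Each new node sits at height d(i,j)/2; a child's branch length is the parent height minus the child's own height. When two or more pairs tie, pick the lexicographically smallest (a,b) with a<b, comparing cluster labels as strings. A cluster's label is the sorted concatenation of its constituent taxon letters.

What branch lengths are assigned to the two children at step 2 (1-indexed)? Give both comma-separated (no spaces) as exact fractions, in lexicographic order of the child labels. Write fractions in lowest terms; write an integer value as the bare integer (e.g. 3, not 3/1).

1. join C+H (d=6) ⇒ CH; edges |C|=3, |H|=3
  updated: d(CH,E)=83/2, d(CH,G)=37/2
2. join E+G (d=8) ⇒ EG; edges |E|=4, |G|=4
  updated: d(CH,EG)=30
3. join CH+EG (d=30) ⇒ CEGH; edges |CH|=12, |EG|=11
final tree: ((C:3,H:3):12,(E:4,G:4):11)
total length: 37

4,4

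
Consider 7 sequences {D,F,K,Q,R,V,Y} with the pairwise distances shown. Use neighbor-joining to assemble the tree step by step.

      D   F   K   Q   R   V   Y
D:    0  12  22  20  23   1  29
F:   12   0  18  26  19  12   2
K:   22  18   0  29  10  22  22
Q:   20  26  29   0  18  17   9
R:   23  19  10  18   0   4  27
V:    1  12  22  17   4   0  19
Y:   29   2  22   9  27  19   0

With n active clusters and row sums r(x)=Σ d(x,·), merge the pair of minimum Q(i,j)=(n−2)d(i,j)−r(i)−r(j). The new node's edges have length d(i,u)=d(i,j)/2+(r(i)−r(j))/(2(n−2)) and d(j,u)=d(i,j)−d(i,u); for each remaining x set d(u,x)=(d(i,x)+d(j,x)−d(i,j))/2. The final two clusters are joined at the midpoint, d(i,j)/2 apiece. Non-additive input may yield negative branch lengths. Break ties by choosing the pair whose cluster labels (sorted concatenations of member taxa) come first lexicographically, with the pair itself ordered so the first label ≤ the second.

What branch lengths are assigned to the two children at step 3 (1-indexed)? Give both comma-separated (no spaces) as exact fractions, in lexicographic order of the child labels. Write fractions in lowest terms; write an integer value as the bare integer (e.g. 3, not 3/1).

31/4,9/4

step 1: merge (F,Y) at d=2, Q=-187; branch lengths F→-9/10, Y→29/10; new cluster FY
  updated: d(D,FY)=39/2, d(FY,K)=19, d(FY,Q)=33/2, d(FY,R)=22, d(FY,V)=29/2
step 2: merge (D,V) at d=1, Q=-140; branch lengths D→31/8, V→-23/8; new cluster DV
  updated: d(DV,FY)=33/2, d(DV,K)=43/2, d(DV,Q)=18, d(DV,R)=13
step 3: merge (K,R) at d=10, Q=-225/2; branch lengths K→31/4, R→9/4; new cluster KR
  updated: d(DV,KR)=49/4, d(FY,KR)=31/2, d(KR,Q)=37/2
step 4: merge (DV,KR) at d=49/4, Q=-137/2; branch lengths DV→25/4, KR→6; new cluster DKRV
  updated: d(DKRV,FY)=79/8, d(DKRV,Q)=97/8
step 5: merge (DKRV,FY) at d=79/8, Q=-77/2; branch lengths DKRV→11/4, FY→57/8; new cluster DFKRVY
  updated: d(DFKRVY,Q)=75/8
step 6: merge (DFKRVY,Q) at d=75/8; branch lengths DFKRVY→75/16, Q→75/16; new cluster DFKQRVY
final tree: ((((D:31/8,V:-23/8):25/4,(K:31/4,R:9/4):6):11/4,(F:-9/10,Y:29/10):57/8):75/16,Q:75/16)
total length: 89/2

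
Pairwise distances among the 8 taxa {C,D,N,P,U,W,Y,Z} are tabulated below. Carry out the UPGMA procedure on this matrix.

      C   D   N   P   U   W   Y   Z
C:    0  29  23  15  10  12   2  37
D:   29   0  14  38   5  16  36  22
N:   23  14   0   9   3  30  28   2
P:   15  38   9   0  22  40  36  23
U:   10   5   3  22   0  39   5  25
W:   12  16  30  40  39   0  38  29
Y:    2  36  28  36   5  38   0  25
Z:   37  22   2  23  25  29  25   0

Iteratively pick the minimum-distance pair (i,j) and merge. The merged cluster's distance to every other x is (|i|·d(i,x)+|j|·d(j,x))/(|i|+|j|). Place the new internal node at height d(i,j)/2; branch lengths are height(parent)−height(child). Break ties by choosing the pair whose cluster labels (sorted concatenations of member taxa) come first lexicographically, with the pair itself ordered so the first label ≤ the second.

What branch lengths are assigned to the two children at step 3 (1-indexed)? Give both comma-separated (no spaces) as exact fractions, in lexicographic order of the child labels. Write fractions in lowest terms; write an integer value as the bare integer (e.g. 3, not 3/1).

1. join C+Y (d=2) ⇒ CY; edges |C|=1, |Y|=1
  updated: d(CY,D)=65/2, d(CY,N)=51/2, d(CY,P)=51/2, d(CY,U)=15/2, d(CY,W)=25, d(CY,Z)=31
2. join N+Z (d=2) ⇒ NZ; edges |N|=1, |Z|=1
  updated: d(CY,NZ)=113/4, d(D,NZ)=18, d(NZ,P)=16, d(NZ,U)=14, d(NZ,W)=59/2
3. join D+U (d=5) ⇒ DU; edges |D|=5/2, |U|=5/2
  updated: d(CY,DU)=20, d(DU,NZ)=16, d(DU,P)=30, d(DU,W)=55/2
4. join DU+NZ (d=16) ⇒ DNUZ; edges |DU|=11/2, |NZ|=7
  updated: d(CY,DNUZ)=193/8, d(DNUZ,P)=23, d(DNUZ,W)=57/2
5. join DNUZ+P (d=23) ⇒ DNPUZ; edges |DNUZ|=7/2, |P|=23/2
  updated: d(CY,DNPUZ)=122/5, d(DNPUZ,W)=154/5
6. join CY+DNPUZ (d=122/5) ⇒ CDNPUYZ; edges |CY|=56/5, |DNPUZ|=7/10
  updated: d(CDNPUYZ,W)=204/7
7. join CDNPUYZ+W (d=204/7) ⇒ CDNPUWYZ; edges |CDNPUYZ|=83/35, |W|=102/7
final tree: (((C:1,Y:1):56/5,(((D:5/2,U:5/2):11/2,(N:1,Z:1):7):7/2,P:23/2):7/10):83/35,W:102/7)
total length: 2287/35

5/2,5/2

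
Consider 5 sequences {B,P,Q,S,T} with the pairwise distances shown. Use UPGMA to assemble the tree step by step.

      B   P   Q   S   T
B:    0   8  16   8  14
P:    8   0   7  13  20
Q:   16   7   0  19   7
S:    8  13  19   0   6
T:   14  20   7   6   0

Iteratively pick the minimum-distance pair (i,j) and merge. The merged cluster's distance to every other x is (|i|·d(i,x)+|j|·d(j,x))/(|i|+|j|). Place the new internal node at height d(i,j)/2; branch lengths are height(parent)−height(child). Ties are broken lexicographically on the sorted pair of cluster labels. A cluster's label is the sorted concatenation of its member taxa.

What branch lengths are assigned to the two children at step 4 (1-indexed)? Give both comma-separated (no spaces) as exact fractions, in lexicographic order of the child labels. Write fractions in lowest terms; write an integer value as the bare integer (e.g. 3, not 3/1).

iteration 1: select S,T (d=6); attach at lengths (3, 3); label the merged cluster ST
  updated: d(B,ST)=11, d(P,ST)=33/2, d(Q,ST)=13
iteration 2: select P,Q (d=7); attach at lengths (7/2, 7/2); label the merged cluster PQ
  updated: d(B,PQ)=12, d(PQ,ST)=59/4
iteration 3: select B,ST (d=11); attach at lengths (11/2, 5/2); label the merged cluster BST
  updated: d(BST,PQ)=83/6
iteration 4: select BST,PQ (d=83/6); attach at lengths (17/12, 41/12); label the merged cluster BPQST
final tree: ((B:11/2,(S:3,T:3):5/2):17/12,(P:7/2,Q:7/2):41/12)
total length: 155/6

17/12,41/12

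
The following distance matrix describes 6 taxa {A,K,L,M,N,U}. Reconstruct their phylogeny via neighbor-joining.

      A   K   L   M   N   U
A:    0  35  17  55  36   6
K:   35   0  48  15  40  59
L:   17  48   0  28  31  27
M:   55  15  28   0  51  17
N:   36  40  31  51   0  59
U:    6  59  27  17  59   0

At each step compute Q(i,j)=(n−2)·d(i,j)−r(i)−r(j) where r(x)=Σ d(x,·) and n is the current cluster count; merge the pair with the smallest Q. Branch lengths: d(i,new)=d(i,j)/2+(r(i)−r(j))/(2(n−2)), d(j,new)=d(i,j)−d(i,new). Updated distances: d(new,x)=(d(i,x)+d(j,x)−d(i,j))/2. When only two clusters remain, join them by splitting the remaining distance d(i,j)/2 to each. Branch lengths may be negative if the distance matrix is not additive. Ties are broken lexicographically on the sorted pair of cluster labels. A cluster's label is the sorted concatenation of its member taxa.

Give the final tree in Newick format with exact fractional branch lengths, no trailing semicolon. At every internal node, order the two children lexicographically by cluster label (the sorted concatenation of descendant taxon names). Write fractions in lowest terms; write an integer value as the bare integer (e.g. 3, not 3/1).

((((A:-4/3,U:22/3):13,L:6):23/4,(K:91/8,M:29/8):31/2):45/4,N:45/4)

1. join K+M (d=15, Q=-303) ⇒ KM; edges |K|=91/8, |M|=29/8
  updated: d(A,KM)=75/2, d(KM,L)=61/2, d(KM,N)=38, d(KM,U)=61/2
2. join A+U (d=6, Q=-201) ⇒ AU; edges |A|=-4/3, |U|=22/3
  updated: d(AU,KM)=31, d(AU,L)=19, d(AU,N)=89/2
3. join AU+L (d=19, Q=-137) ⇒ ALU; edges |AU|=13, |L|=6
  updated: d(ALU,KM)=85/4, d(ALU,N)=113/4
4. join ALU+KM (d=85/4, Q=-175/2) ⇒ AKLMU; edges |ALU|=23/4, |KM|=31/2
  updated: d(AKLMU,N)=45/2
5. join AKLMU+N (d=45/2) ⇒ AKLMNU; edges |AKLMU|=45/4, |N|=45/4
final tree: ((((A:-4/3,U:22/3):13,L:6):23/4,(K:91/8,M:29/8):31/2):45/4,N:45/4)
total length: 335/4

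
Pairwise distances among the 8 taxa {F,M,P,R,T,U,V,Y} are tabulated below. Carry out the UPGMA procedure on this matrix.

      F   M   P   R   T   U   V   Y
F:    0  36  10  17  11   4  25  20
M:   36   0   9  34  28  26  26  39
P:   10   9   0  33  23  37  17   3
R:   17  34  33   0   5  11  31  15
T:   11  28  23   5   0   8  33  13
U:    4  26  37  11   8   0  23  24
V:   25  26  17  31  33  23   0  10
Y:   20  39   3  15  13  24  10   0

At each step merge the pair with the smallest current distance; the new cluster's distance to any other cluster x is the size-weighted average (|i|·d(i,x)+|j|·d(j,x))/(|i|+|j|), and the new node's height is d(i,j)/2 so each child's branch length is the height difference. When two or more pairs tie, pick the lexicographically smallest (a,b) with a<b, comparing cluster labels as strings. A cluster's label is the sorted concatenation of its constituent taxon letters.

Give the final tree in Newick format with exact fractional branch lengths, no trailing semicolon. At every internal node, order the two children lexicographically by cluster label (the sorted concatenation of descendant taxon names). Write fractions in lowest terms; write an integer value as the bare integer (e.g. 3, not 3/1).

iteration 1: select P,Y (d=3); attach at lengths (3/2, 3/2); label the merged cluster PY
  updated: d(F,PY)=15, d(M,PY)=24, d(PY,R)=24, d(PY,T)=18, d(PY,U)=61/2, d(PY,V)=27/2
iteration 2: select F,U (d=4); attach at lengths (2, 2); label the merged cluster FU
  updated: d(FU,M)=31, d(FU,PY)=91/4, d(FU,R)=14, d(FU,T)=19/2, d(FU,V)=24
iteration 3: select R,T (d=5); attach at lengths (5/2, 5/2); label the merged cluster RT
  updated: d(FU,RT)=47/4, d(M,RT)=31, d(PY,RT)=21, d(RT,V)=32
iteration 4: select FU,RT (d=47/4); attach at lengths (31/8, 27/8); label the merged cluster FRTU
  updated: d(FRTU,M)=31, d(FRTU,PY)=175/8, d(FRTU,V)=28
iteration 5: select PY,V (d=27/2); attach at lengths (21/4, 27/4); label the merged cluster PVY
  updated: d(FRTU,PVY)=287/12, d(M,PVY)=74/3
iteration 6: select FRTU,PVY (d=287/12); attach at lengths (73/12, 125/24); label the merged cluster FPRTUVY
  updated: d(FPRTUVY,M)=198/7
iteration 7: select FPRTUVY,M (d=198/7); attach at lengths (367/168, 99/7); label the merged cluster FMPRTUVY
final tree: ((((F:2,U:2):31/8,(R:5/2,T:5/2):27/8):73/12,((P:3/2,Y:3/2):21/4,V:27/4):125/24):367/168,M:99/7)
total length: 4945/84

((((F:2,U:2):31/8,(R:5/2,T:5/2):27/8):73/12,((P:3/2,Y:3/2):21/4,V:27/4):125/24):367/168,M:99/7)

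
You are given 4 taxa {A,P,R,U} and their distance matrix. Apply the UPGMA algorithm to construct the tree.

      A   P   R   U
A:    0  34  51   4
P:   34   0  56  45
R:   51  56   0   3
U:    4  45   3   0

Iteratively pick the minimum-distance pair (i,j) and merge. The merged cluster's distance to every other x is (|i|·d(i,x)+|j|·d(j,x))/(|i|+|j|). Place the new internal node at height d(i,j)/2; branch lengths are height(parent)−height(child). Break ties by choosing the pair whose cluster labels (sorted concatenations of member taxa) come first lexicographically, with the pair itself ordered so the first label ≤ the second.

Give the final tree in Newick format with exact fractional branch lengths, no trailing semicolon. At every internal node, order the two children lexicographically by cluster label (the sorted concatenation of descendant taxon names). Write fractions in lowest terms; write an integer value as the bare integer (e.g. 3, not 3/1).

((A:55/4,(R:3/2,U:3/2):49/4):35/4,P:45/2)

iteration 1: select R,U (d=3); attach at lengths (3/2, 3/2); label the merged cluster RU
  updated: d(A,RU)=55/2, d(P,RU)=101/2
iteration 2: select A,RU (d=55/2); attach at lengths (55/4, 49/4); label the merged cluster ARU
  updated: d(ARU,P)=45
iteration 3: select ARU,P (d=45); attach at lengths (35/4, 45/2); label the merged cluster APRU
final tree: ((A:55/4,(R:3/2,U:3/2):49/4):35/4,P:45/2)
total length: 241/4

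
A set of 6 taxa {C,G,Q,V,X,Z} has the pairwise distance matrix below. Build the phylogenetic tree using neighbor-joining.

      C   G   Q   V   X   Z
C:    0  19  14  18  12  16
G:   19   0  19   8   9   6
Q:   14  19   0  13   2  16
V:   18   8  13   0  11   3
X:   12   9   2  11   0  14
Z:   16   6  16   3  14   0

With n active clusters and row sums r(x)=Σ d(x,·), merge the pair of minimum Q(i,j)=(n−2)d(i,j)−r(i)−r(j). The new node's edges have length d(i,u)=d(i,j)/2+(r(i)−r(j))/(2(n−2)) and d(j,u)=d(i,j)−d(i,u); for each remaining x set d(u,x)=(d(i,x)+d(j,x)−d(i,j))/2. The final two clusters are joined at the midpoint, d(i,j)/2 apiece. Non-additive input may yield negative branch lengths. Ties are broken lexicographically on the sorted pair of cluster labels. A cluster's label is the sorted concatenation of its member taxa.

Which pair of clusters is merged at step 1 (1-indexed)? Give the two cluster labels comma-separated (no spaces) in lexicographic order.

Q,X

iteration 1: select Q,X (d=2, Q=-104); attach at lengths (3, -1); label the merged cluster QX
  updated: d(C,QX)=12, d(G,QX)=13, d(QX,V)=11, d(QX,Z)=14
iteration 2: select C,QX (d=12, Q=-79); attach at lengths (17/2, 7/2); label the merged cluster CQX
  updated: d(CQX,G)=10, d(CQX,V)=17/2, d(CQX,Z)=9
iteration 3: select CQX,G (d=10, Q=-63/2); attach at lengths (47/8, 33/8); label the merged cluster CGQX
  updated: d(CGQX,V)=13/4, d(CGQX,Z)=5/2
iteration 4: select CGQX,V (d=13/4, Q=-35/4); attach at lengths (11/8, 15/8); label the merged cluster CGQVX
  updated: d(CGQVX,Z)=9/8
iteration 5: select CGQVX,Z (d=9/8); attach at lengths (9/16, 9/16); label the merged cluster CGQVXZ
final tree: ((((C:17/2,(Q:3,X:-1):7/2):47/8,G:33/8):11/8,V:15/8):9/16,Z:9/16)
total length: 227/8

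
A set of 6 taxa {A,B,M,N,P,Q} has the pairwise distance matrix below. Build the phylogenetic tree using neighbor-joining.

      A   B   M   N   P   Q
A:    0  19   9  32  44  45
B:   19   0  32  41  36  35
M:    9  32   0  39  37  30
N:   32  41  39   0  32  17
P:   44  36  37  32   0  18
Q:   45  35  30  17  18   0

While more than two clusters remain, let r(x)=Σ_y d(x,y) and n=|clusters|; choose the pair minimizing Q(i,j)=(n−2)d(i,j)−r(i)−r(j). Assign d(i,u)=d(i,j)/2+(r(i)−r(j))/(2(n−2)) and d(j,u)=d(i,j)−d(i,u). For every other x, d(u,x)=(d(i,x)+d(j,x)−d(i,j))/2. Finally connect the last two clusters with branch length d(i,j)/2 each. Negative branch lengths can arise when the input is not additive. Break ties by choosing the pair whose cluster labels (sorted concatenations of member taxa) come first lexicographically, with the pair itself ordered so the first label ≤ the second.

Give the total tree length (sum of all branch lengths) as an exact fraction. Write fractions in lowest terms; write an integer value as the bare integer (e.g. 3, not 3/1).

76

step 1: merge (A,M) at d=9, Q=-260; branch lengths A→19/4, M→17/4; new cluster AM
  updated: d(AM,B)=21, d(AM,N)=31, d(AM,P)=36, d(AM,Q)=33
step 2: merge (AM,B) at d=21, Q=-191; branch lengths AM→17/2, B→25/2; new cluster ABM
  updated: d(ABM,N)=51/2, d(ABM,P)=51/2, d(ABM,Q)=47/2
step 3: merge (ABM,P) at d=51/2, Q=-99; branch lengths ABM→25/2, P→13; new cluster ABMP
  updated: d(ABMP,N)=16, d(ABMP,Q)=8
step 4: merge (ABMP,N) at d=16, Q=-41; branch lengths ABMP→7/2, N→25/2; new cluster ABMNP
  updated: d(ABMNP,Q)=9/2
step 5: merge (ABMNP,Q) at d=9/2; branch lengths ABMNP→9/4, Q→9/4; new cluster ABMNPQ
final tree: (((((A:19/4,M:17/4):17/2,B:25/2):25/2,P:13):7/2,N:25/2):9/4,Q:9/4)
total length: 76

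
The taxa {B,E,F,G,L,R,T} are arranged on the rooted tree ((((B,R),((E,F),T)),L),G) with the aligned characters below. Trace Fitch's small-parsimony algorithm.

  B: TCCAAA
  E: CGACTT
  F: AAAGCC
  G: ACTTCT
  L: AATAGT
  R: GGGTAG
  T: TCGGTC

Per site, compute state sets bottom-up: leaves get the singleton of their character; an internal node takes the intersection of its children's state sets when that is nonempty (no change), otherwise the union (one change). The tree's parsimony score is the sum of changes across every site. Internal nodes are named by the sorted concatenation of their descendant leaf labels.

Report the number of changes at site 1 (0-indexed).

4

[col 0] BR: children B:{T}, R:{G} ∪→ {G,T}; cost 1
[col 0] EF: children E:{C}, F:{A} ∪→ {A,C}; cost 1
[col 0] EFT: children EF:{A,C}, T:{T} ∪→ {A,C,T}; cost 1
[col 0] BEFRT: children BR:{G,T}, EFT:{A,C,T} ∩→ {T}; cost 0
[col 0] BEFLRT: children BEFRT:{T}, L:{A} ∪→ {A,T}; cost 1
[col 0] BEFGLRT: children BEFLRT:{A,T}, G:{A} ∩→ {A}; cost 0
[col 1] BR: children B:{C}, R:{G} ∪→ {C,G}; cost 1
[col 1] EF: children E:{G}, F:{A} ∪→ {A,G}; cost 1
[col 1] EFT: children EF:{A,G}, T:{C} ∪→ {A,C,G}; cost 1
[col 1] BEFRT: children BR:{C,G}, EFT:{A,C,G} ∩→ {C,G}; cost 0
[col 1] BEFLRT: children BEFRT:{C,G}, L:{A} ∪→ {A,C,G}; cost 1
[col 1] BEFGLRT: children BEFLRT:{A,C,G}, G:{C} ∩→ {C}; cost 0
[col 2] BR: children B:{C}, R:{G} ∪→ {C,G}; cost 1
[col 2] EF: children E:{A}, F:{A} ∩→ {A}; cost 0
[col 2] EFT: children EF:{A}, T:{G} ∪→ {A,G}; cost 1
[col 2] BEFRT: children BR:{C,G}, EFT:{A,G} ∩→ {G}; cost 0
[col 2] BEFLRT: children BEFRT:{G}, L:{T} ∪→ {G,T}; cost 1
[col 2] BEFGLRT: children BEFLRT:{G,T}, G:{T} ∩→ {T}; cost 0
[col 3] BR: children B:{A}, R:{T} ∪→ {A,T}; cost 1
[col 3] EF: children E:{C}, F:{G} ∪→ {C,G}; cost 1
[col 3] EFT: children EF:{C,G}, T:{G} ∩→ {G}; cost 0
[col 3] BEFRT: children BR:{A,T}, EFT:{G} ∪→ {A,G,T}; cost 1
[col 3] BEFLRT: children BEFRT:{A,G,T}, L:{A} ∩→ {A}; cost 0
[col 3] BEFGLRT: children BEFLRT:{A}, G:{T} ∪→ {A,T}; cost 1
[col 4] BR: children B:{A}, R:{A} ∩→ {A}; cost 0
[col 4] EF: children E:{T}, F:{C} ∪→ {C,T}; cost 1
[col 4] EFT: children EF:{C,T}, T:{T} ∩→ {T}; cost 0
[col 4] BEFRT: children BR:{A}, EFT:{T} ∪→ {A,T}; cost 1
[col 4] BEFLRT: children BEFRT:{A,T}, L:{G} ∪→ {A,G,T}; cost 1
[col 4] BEFGLRT: children BEFLRT:{A,G,T}, G:{C} ∪→ {A,C,G,T}; cost 1
[col 5] BR: children B:{A}, R:{G} ∪→ {A,G}; cost 1
[col 5] EF: children E:{T}, F:{C} ∪→ {C,T}; cost 1
[col 5] EFT: children EF:{C,T}, T:{C} ∩→ {C}; cost 0
[col 5] BEFRT: children BR:{A,G}, EFT:{C} ∪→ {A,C,G}; cost 1
[col 5] BEFLRT: children BEFRT:{A,C,G}, L:{T} ∪→ {A,C,G,T}; cost 1
[col 5] BEFGLRT: children BEFLRT:{A,C,G,T}, G:{T} ∩→ {T}; cost 0
per-site changes: [4, 4, 3, 4, 4, 4]; total = 23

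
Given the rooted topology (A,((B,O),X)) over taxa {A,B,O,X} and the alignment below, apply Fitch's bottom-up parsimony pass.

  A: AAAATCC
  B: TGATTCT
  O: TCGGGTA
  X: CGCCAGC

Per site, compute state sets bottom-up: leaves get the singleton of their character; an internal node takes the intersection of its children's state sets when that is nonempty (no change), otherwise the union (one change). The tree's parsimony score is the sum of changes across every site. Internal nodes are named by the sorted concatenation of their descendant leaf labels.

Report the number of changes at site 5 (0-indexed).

[col 0] BO: children B:{T}, O:{T} ∩→ {T}; cost 0
[col 0] BOX: children BO:{T}, X:{C} ∪→ {C,T}; cost 1
[col 0] ABOX: children A:{A}, BOX:{C,T} ∪→ {A,C,T}; cost 1
[col 1] BO: children B:{G}, O:{C} ∪→ {C,G}; cost 1
[col 1] BOX: children BO:{C,G}, X:{G} ∩→ {G}; cost 0
[col 1] ABOX: children A:{A}, BOX:{G} ∪→ {A,G}; cost 1
[col 2] BO: children B:{A}, O:{G} ∪→ {A,G}; cost 1
[col 2] BOX: children BO:{A,G}, X:{C} ∪→ {A,C,G}; cost 1
[col 2] ABOX: children A:{A}, BOX:{A,C,G} ∩→ {A}; cost 0
[col 3] BO: children B:{T}, O:{G} ∪→ {G,T}; cost 1
[col 3] BOX: children BO:{G,T}, X:{C} ∪→ {C,G,T}; cost 1
[col 3] ABOX: children A:{A}, BOX:{C,G,T} ∪→ {A,C,G,T}; cost 1
[col 4] BO: children B:{T}, O:{G} ∪→ {G,T}; cost 1
[col 4] BOX: children BO:{G,T}, X:{A} ∪→ {A,G,T}; cost 1
[col 4] ABOX: children A:{T}, BOX:{A,G,T} ∩→ {T}; cost 0
[col 5] BO: children B:{C}, O:{T} ∪→ {C,T}; cost 1
[col 5] BOX: children BO:{C,T}, X:{G} ∪→ {C,G,T}; cost 1
[col 5] ABOX: children A:{C}, BOX:{C,G,T} ∩→ {C}; cost 0
[col 6] BO: children B:{T}, O:{A} ∪→ {A,T}; cost 1
[col 6] BOX: children BO:{A,T}, X:{C} ∪→ {A,C,T}; cost 1
[col 6] ABOX: children A:{C}, BOX:{A,C,T} ∩→ {C}; cost 0
per-site changes: [2, 2, 2, 3, 2, 2, 2]; total = 15

2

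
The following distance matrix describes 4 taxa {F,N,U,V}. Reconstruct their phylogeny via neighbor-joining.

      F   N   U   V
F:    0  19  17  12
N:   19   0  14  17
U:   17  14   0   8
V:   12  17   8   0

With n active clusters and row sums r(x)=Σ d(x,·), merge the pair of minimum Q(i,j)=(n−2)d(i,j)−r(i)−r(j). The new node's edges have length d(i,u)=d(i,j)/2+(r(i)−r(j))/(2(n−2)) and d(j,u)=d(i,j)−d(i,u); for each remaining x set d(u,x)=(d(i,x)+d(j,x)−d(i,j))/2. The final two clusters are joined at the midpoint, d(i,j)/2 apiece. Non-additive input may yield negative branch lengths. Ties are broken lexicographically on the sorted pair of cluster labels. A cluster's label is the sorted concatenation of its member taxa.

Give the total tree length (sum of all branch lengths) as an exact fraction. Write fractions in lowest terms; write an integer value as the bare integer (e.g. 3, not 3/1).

step 1: merge (F,V) at d=12, Q=-61; branch lengths F→35/4, V→13/4; new cluster FV
  updated: d(FV,N)=12, d(FV,U)=13/2
step 2: merge (FV,N) at d=12, Q=-65/2; branch lengths FV→9/4, N→39/4; new cluster FNV
  updated: d(FNV,U)=17/4
step 3: merge (FNV,U) at d=17/4; branch lengths FNV→17/8, U→17/8; new cluster FNUV
final tree: (((F:35/4,V:13/4):9/4,N:39/4):17/8,U:17/8)
total length: 113/4

113/4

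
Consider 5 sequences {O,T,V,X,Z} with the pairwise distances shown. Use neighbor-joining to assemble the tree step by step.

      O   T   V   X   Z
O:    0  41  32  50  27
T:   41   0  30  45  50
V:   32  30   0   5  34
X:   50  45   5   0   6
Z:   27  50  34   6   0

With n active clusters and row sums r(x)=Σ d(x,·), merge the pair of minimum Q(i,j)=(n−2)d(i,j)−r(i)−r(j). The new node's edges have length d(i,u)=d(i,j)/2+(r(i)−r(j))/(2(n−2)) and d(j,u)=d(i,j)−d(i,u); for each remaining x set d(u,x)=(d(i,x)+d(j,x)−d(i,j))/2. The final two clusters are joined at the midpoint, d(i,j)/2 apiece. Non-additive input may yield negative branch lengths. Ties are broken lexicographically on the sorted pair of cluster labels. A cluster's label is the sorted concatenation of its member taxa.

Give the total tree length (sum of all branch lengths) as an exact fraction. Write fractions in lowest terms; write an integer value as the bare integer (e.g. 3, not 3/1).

281/4

1. join X+Z (d=6, Q=-205) ⇒ XZ; edges |X|=7/6, |Z|=29/6
  updated: d(O,XZ)=71/2, d(T,XZ)=89/2, d(V,XZ)=33/2
2. join O+T (d=41, Q=-142) ⇒ OT; edges |O|=75/4, |T|=89/4
  updated: d(OT,V)=21/2, d(OT,XZ)=39/2
3. join OT+V (d=21/2, Q=-93/2) ⇒ OTV; edges |OT|=27/4, |V|=15/4
  updated: d(OTV,XZ)=51/4
4. join OTV+XZ (d=51/4) ⇒ OTVXZ; edges |OTV|=51/8, |XZ|=51/8
final tree: (((O:75/4,T:89/4):27/4,V:15/4):51/8,(X:7/6,Z:29/6):51/8)
total length: 281/4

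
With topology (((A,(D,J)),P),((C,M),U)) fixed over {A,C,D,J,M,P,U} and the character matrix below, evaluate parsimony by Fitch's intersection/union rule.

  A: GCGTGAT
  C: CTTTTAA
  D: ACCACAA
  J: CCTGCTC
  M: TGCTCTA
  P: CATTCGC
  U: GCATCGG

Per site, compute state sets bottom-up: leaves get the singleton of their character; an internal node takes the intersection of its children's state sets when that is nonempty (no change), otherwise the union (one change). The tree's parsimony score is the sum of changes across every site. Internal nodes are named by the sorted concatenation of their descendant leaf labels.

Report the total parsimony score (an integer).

23

DJ@0: {A} ∪ {C} = {A,C} (union, +1)
ADJ@0: {G} ∪ {A,C} = {A,C,G} (union, +1)
ADJP@0: {A,C,G} ∩ {C} = {C} (intersection, +0)
CM@0: {C} ∪ {T} = {C,T} (union, +1)
CMU@0: {C,T} ∪ {G} = {C,G,T} (union, +1)
ACDJMPU@0: {C} ∩ {C,G,T} = {C} (intersection, +0)
DJ@1: {C} ∩ {C} = {C} (intersection, +0)
ADJ@1: {C} ∩ {C} = {C} (intersection, +0)
ADJP@1: {C} ∪ {A} = {A,C} (union, +1)
CM@1: {T} ∪ {G} = {G,T} (union, +1)
CMU@1: {G,T} ∪ {C} = {C,G,T} (union, +1)
ACDJMPU@1: {A,C} ∩ {C,G,T} = {C} (intersection, +0)
DJ@2: {C} ∪ {T} = {C,T} (union, +1)
ADJ@2: {G} ∪ {C,T} = {C,G,T} (union, +1)
ADJP@2: {C,G,T} ∩ {T} = {T} (intersection, +0)
CM@2: {T} ∪ {C} = {C,T} (union, +1)
CMU@2: {C,T} ∪ {A} = {A,C,T} (union, +1)
ACDJMPU@2: {T} ∩ {A,C,T} = {T} (intersection, +0)
DJ@3: {A} ∪ {G} = {A,G} (union, +1)
ADJ@3: {T} ∪ {A,G} = {A,G,T} (union, +1)
ADJP@3: {A,G,T} ∩ {T} = {T} (intersection, +0)
CM@3: {T} ∩ {T} = {T} (intersection, +0)
CMU@3: {T} ∩ {T} = {T} (intersection, +0)
ACDJMPU@3: {T} ∩ {T} = {T} (intersection, +0)
DJ@4: {C} ∩ {C} = {C} (intersection, +0)
ADJ@4: {G} ∪ {C} = {C,G} (union, +1)
ADJP@4: {C,G} ∩ {C} = {C} (intersection, +0)
CM@4: {T} ∪ {C} = {C,T} (union, +1)
CMU@4: {C,T} ∩ {C} = {C} (intersection, +0)
ACDJMPU@4: {C} ∩ {C} = {C} (intersection, +0)
DJ@5: {A} ∪ {T} = {A,T} (union, +1)
ADJ@5: {A} ∩ {A,T} = {A} (intersection, +0)
ADJP@5: {A} ∪ {G} = {A,G} (union, +1)
CM@5: {A} ∪ {T} = {A,T} (union, +1)
CMU@5: {A,T} ∪ {G} = {A,G,T} (union, +1)
ACDJMPU@5: {A,G} ∩ {A,G,T} = {A,G} (intersection, +0)
DJ@6: {A} ∪ {C} = {A,C} (union, +1)
ADJ@6: {T} ∪ {A,C} = {A,C,T} (union, +1)
ADJP@6: {A,C,T} ∩ {C} = {C} (intersection, +0)
CM@6: {A} ∩ {A} = {A} (intersection, +0)
CMU@6: {A} ∪ {G} = {A,G} (union, +1)
ACDJMPU@6: {C} ∪ {A,G} = {A,C,G} (union, +1)
per-site changes: [4, 3, 4, 2, 2, 4, 4]; total = 23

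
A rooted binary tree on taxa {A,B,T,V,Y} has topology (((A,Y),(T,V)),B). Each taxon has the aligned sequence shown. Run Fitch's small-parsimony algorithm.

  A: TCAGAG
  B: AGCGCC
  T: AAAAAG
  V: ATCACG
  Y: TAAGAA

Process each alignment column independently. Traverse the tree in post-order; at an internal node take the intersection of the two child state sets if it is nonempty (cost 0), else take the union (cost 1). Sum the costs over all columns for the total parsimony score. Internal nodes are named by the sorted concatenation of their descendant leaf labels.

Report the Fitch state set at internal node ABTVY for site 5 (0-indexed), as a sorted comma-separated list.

[col 0] AY: children A:{T}, Y:{T} ∩→ {T}; cost 0
[col 0] TV: children T:{A}, V:{A} ∩→ {A}; cost 0
[col 0] ATVY: children AY:{T}, TV:{A} ∪→ {A,T}; cost 1
[col 0] ABTVY: children ATVY:{A,T}, B:{A} ∩→ {A}; cost 0
[col 1] AY: children A:{C}, Y:{A} ∪→ {A,C}; cost 1
[col 1] TV: children T:{A}, V:{T} ∪→ {A,T}; cost 1
[col 1] ATVY: children AY:{A,C}, TV:{A,T} ∩→ {A}; cost 0
[col 1] ABTVY: children ATVY:{A}, B:{G} ∪→ {A,G}; cost 1
[col 2] AY: children A:{A}, Y:{A} ∩→ {A}; cost 0
[col 2] TV: children T:{A}, V:{C} ∪→ {A,C}; cost 1
[col 2] ATVY: children AY:{A}, TV:{A,C} ∩→ {A}; cost 0
[col 2] ABTVY: children ATVY:{A}, B:{C} ∪→ {A,C}; cost 1
[col 3] AY: children A:{G}, Y:{G} ∩→ {G}; cost 0
[col 3] TV: children T:{A}, V:{A} ∩→ {A}; cost 0
[col 3] ATVY: children AY:{G}, TV:{A} ∪→ {A,G}; cost 1
[col 3] ABTVY: children ATVY:{A,G}, B:{G} ∩→ {G}; cost 0
[col 4] AY: children A:{A}, Y:{A} ∩→ {A}; cost 0
[col 4] TV: children T:{A}, V:{C} ∪→ {A,C}; cost 1
[col 4] ATVY: children AY:{A}, TV:{A,C} ∩→ {A}; cost 0
[col 4] ABTVY: children ATVY:{A}, B:{C} ∪→ {A,C}; cost 1
[col 5] AY: children A:{G}, Y:{A} ∪→ {A,G}; cost 1
[col 5] TV: children T:{G}, V:{G} ∩→ {G}; cost 0
[col 5] ATVY: children AY:{A,G}, TV:{G} ∩→ {G}; cost 0
[col 5] ABTVY: children ATVY:{G}, B:{C} ∪→ {C,G}; cost 1
per-site changes: [1, 3, 2, 1, 2, 2]; total = 11

C,G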